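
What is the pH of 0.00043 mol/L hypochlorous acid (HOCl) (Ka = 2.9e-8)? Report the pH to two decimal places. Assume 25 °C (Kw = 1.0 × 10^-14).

pH = 5.45

HOCl ⇌ OCl- + H+
Ka = x²/(0.00043 − x) = 2.9 × 10^-8
Assume x ≪ 0.00043: x ≈ √(2.9 × 10^-8 × 0.00043) = 3.53 × 10^-6 M
(x/C₀ = 0.82% < 5%, so the approximation holds.)
pH = −log(3.53 × 10^-6) = 5.45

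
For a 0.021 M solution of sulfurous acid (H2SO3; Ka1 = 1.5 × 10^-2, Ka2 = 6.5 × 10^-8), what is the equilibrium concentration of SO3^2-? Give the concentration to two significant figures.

First ionization gives [H+] ≈ [HSO3-] = 1.18 × 10^-2 M.
Second step: Ka2 = [H+][SO3^2-]/[HSO3-] ≈ [SO3^2-] (since [H+] ≈ [HSO3-]).
So [SO3^2-] ≈ Ka2.

6.5 × 10^-8 M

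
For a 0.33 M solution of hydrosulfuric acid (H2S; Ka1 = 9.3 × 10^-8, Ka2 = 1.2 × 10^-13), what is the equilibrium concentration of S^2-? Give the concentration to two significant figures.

1.2 × 10^-13 M

First ionization gives [H+] ≈ [HS-] = 1.75 × 10^-4 M.
Second step: Ka2 = [H+][S^2-]/[HS-] ≈ [S^2-] (since [H+] ≈ [HS-]).
So [S^2-] ≈ Ka2.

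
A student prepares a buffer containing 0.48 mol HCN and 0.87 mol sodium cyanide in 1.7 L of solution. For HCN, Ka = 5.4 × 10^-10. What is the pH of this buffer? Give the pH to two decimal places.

pKa = −log(5.4 × 10^-10) = 9.268
pH = pKa + log([A⁻]/[HA]) = 9.268 + log(0.87/0.48)
pH = 9.268 + (+0.258) = 9.53

pH = 9.53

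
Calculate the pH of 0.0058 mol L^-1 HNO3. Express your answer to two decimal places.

pH = 2.24

HNO3 is a strong acid and dissociates completely, so [H+] = 0.0058 M.
pH = -log(0.0058) = 2.24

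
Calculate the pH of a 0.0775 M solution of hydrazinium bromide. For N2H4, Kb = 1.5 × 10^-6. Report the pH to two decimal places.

N2H5+ is the conjugate acid of the weak base N2H4.
Ka = Kw/Kb = 1.0×10^-14 / 1.5 × 10^-6 = 6.67 × 10^-9
Ka = x²/(0.0775 − x) = 6.67 × 10^-9
Assume x ≪ 0.0775: x ≈ √(6.67 × 10^-9 × 0.0775) = 2.27 × 10^-5 M
pH = −log(2.27 × 10^-5) = 4.64

pH = 4.64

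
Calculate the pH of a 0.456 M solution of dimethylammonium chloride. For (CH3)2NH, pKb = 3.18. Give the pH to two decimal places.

pH = 5.58

(CH3)2NH2+ is the conjugate acid of the weak base (CH3)2NH.
Kb = 10^(−3.18) = 6.61 × 10^-4
Ka = Kw/Kb = 1.0×10^-14 / 6.61 × 10^-4 = 1.51 × 10^-11
Ka = x²/(0.456 − x) = 1.51 × 10^-11
Since Ka ≪ C₀, x ≈ √(Ka·C₀) = 2.62 × 10^-6 M.
pH = −log[H+] = −log(2.62 × 10^-6) = 5.58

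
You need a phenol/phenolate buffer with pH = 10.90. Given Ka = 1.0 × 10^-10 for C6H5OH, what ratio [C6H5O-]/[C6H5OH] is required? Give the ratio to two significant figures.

ratio = 7.9

pKa = -log(1.0 × 10^-10) = 10.000
pH = pKa + log(r) ⇒ log(r) = 10.90 − 10.000 = +0.900
r = [C6H5O-]/[C6H5OH] = 10^(+0.900) = 7.94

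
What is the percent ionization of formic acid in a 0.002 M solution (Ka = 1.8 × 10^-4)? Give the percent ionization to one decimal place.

25.8%

HCOOH ⇌ HCOO- + H+; let x = [H+] at equilibrium.
Solve x² + 0.00018x − 3.6e-07 = 0 → x = 5.17 × 10^-4 M
Fraction ionized = 5.17 × 10^-4 / 0.002 = 0.2585 → 25.8%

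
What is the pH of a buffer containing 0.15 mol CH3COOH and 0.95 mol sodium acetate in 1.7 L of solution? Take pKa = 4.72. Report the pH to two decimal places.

pH = 5.52

Henderson–Hasselbalch: pH = pKa + log([CH3COO-]/[CH3COOH]) = 4.72 + log(0.95/0.15)
pH = 4.72 + (+0.802) = 5.52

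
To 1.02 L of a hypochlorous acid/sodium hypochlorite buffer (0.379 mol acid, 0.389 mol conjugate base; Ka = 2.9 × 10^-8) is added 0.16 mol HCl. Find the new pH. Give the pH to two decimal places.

Added H+ converts OCl- to HOCl: HOCl → 0.539 mol, OCl- → 0.229 mol.
pKa = −log(2.9 × 10^-8) = 7.538
pH = pKa + log([A⁻]/[HA]) = 7.538 + log(0.229/0.539) = 7.538 -0.372

pH = 7.17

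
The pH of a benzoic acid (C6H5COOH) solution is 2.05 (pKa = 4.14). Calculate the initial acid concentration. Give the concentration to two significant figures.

[H+] = 10^(-2.05) = 8.91 × 10^-3 M = x
Ka = 10^(−4.14) = 7.24 × 10^-5
Ka = x²/(C₀ − x) ⇒ C₀ = x + x²/Ka
C₀ = 8.91 × 10^-3 + (8.91 × 10^-3)²/(7.24 × 10^-5) = 1.11 M

C₀ = 1.1 M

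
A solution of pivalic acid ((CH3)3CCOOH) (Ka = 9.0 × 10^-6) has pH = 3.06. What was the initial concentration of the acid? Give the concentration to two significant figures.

[H+] = 10^(-3.06) = 8.71 × 10^-4 M = x
Ka = x²/(C₀ − x) ⇒ C₀ = x + x²/Ka
C₀ = 8.71 × 10^-4 + (8.71 × 10^-4)²/(9.0 × 10^-6) = 8.52 × 10^-2 M

C₀ = 8.5 × 10^-2 M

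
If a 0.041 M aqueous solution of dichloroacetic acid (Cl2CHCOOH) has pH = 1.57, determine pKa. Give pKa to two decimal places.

[H+] = 10^(-1.57) = 2.69 × 10^-2 M
At equilibrium [HA] = 0.041 − 2.69 × 10^-2 = 1.41 × 10^-2 M
Ka = [H+][A-]/[HA] = (2.69 × 10^-2)² / 1.41 × 10^-2 = 5.13 × 10^-2
pKa = -log(5.13 × 10^-2) = 1.29

pKa = 1.29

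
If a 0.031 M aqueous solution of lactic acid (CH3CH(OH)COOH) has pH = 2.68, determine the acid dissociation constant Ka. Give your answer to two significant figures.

Ka = 1.5 × 10^-4

[H+] = 10^(-2.68) = 2.09 × 10^-3 M
At equilibrium [HA] = 0.031 − 2.09 × 10^-3 = 2.89 × 10^-2 M
Ka = [H+][A-]/[HA] = (2.09 × 10^-3)² / 2.89 × 10^-2 = 1.5 × 10^-4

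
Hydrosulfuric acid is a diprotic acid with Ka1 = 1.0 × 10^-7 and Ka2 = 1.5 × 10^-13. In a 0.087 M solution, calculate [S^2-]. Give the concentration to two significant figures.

1.5 × 10^-13 M

First ionization gives [H+] ≈ [HS-] = 9.33 × 10^-5 M.
Second step: Ka2 = [H+][S^2-]/[HS-] ≈ [S^2-] (since [H+] ≈ [HS-]).
So [S^2-] ≈ Ka2.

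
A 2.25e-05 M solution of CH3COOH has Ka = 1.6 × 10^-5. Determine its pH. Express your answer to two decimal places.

pH = 4.90

CH3COOH ⇌ CH3COO- + H+
From the ICE table, Ka = x²/(2.25e-05 − x) = 1.6 × 10^-5.
x is not negligible relative to C₀; solve x² + 1.6e-05·x − 3.6e-10 = 0.
x = (−Ka + √(Ka² + 4·Ka·C₀))/2 = 1.26 × 10^-5 M
pH = −log[H+] = −log(1.26 × 10^-5) = 4.90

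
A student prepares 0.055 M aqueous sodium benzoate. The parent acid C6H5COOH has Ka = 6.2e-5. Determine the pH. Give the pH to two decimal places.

C6H5COO- is the conjugate base of the weak acid C6H5COOH.
Kb = Kw/Ka = 1.0×10^-14 / 6.2 × 10^-5 = 1.61 × 10^-10
Let x = [OH-] at equilibrium. Kb = x²/(0.055 − x).
Neglecting x in the denominator: x = √(1.61 × 10^-10 × 0.055) = 2.98 × 10^-6 M
Check: 0.0054% ionized — well under 5%, approximation valid.
pOH = 5.53, so pH = 14.00 − pOH = 8.47

pH = 8.47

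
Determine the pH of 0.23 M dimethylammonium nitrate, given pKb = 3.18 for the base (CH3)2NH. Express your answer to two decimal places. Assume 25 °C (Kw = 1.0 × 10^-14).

(CH3)2NH2+ is the conjugate acid of the weak base (CH3)2NH.
Kb = 10^(−3.18) = 6.61 × 10^-4
Ka = Kw/Kb = 1.0×10^-14 / 6.61 × 10^-4 = 1.51 × 10^-11
Ka = x²/(0.23 − x) = 1.51 × 10^-11
Neglecting x in the denominator: x = √(1.51 × 10^-11 × 0.23) = 1.86 × 10^-6 M
Check: 0.00081% ionized — well under 5%, approximation valid.
pH = −log[H+] = −log(1.86 × 10^-6) = 5.73

pH = 5.73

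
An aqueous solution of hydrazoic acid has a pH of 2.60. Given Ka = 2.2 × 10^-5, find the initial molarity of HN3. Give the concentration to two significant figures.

C₀ = 2.9 × 10^-1 M

[H+] = 10^(-2.60) = 2.51 × 10^-3 M = x
Ka = x²/(C₀ − x) ⇒ C₀ = x + x²/Ka
C₀ = 2.51 × 10^-3 + (2.51 × 10^-3)²/(2.2 × 10^-5) = 2.89 × 10^-1 M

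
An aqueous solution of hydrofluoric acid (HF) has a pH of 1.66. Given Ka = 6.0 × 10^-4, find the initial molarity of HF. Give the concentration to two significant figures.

C₀ = 8.2 × 10^-1 M

[H+] = 10^(-1.66) = 2.19 × 10^-2 M = x
Ka = x²/(C₀ − x) ⇒ C₀ = x + x²/Ka
C₀ = 2.19 × 10^-2 + (2.19 × 10^-2)²/(6.0 × 10^-4) = 8.21 × 10^-1 M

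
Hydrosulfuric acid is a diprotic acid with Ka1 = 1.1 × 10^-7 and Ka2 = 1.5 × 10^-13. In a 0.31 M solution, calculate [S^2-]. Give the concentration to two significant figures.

1.5 × 10^-13 M

First ionization gives [H+] ≈ [HS-] = 1.85 × 10^-4 M.
Second step: Ka2 = [H+][S^2-]/[HS-] ≈ [S^2-] (since [H+] ≈ [HS-]).
So [S^2-] ≈ Ka2.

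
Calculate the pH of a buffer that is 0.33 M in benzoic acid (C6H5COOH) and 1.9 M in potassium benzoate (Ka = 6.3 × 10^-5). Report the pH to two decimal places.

pH = 4.96

pKa = −log(6.3 × 10^-5) = 4.201
Henderson–Hasselbalch: pH = pKa + log([C6H5COO-]/[C6H5COOH]) = 4.201 + log(1.9/0.33)
pH = 4.201 + (+0.760) = 4.96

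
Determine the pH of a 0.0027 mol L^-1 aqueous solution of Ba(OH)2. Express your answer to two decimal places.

Ba(OH)2 is a strong base (each formula unit releases 2 OH-); [OH-] = 0.0054 M.
pOH = -log(0.0054) = 2.27
pH = 14.00 - 2.27 = 11.73

pH = 11.73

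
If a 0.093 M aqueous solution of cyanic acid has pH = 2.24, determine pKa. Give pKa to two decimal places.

[H+] = 10^(-2.24) = 5.75 × 10^-3 M
At equilibrium [HA] = 0.093 − 5.75 × 10^-3 = 8.72 × 10^-2 M
Ka = [H+][A-]/[HA] = (5.75 × 10^-3)² / 8.72 × 10^-2 = 3.79 × 10^-4
pKa = -log(3.79 × 10^-4) = 3.42

pKa = 3.42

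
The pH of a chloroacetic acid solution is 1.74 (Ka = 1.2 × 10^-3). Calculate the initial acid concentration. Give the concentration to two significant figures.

C₀ = 2.9 × 10^-1 M

[H+] = 10^(-1.74) = 1.82 × 10^-2 M = x
Ka = x²/(C₀ − x) ⇒ C₀ = x + x²/Ka
C₀ = 1.82 × 10^-2 + (1.82 × 10^-2)²/(1.2 × 10^-3) = 2.94 × 10^-1 M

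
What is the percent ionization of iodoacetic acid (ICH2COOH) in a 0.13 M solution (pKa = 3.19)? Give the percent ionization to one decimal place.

ICH2COOH ⇌ ICH2COO- + H+; let x = [H+] at equilibrium.
Ka = 10^(−3.19) = 6.46 × 10^-4
Ka = x²/(C₀ − x); solving the quadratic gives x = 8.85 × 10^-3 M.
Fraction ionized = 8.85 × 10^-3 / 0.13 = 0.0681 → 6.8%

6.8%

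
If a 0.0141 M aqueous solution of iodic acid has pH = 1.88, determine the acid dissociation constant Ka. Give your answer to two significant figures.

[H+] = 10^(-1.88) = 1.32 × 10^-2 M
At equilibrium [HA] = 0.0141 − 1.32 × 10^-2 = 9.00 × 10^-4 M
Ka = [H+][A-]/[HA] = (1.32 × 10^-2)² / 9.00 × 10^-4 = 1.9 × 10^-1

Ka = 1.9 × 10^-1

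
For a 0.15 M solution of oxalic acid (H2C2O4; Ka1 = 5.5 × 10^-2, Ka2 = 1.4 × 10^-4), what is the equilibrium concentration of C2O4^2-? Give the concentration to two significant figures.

First ionization gives [H+] ≈ [HC2O4-] = 6.74 × 10^-2 M.
Second step: Ka2 = [H+][C2O4^2-]/[HC2O4-] ≈ [C2O4^2-] (since [H+] ≈ [HC2O4-]).
So [C2O4^2-] ≈ Ka2.

1.4 × 10^-4 M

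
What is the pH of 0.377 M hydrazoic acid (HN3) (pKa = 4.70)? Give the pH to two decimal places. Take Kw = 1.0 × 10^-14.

pH = 2.56

HN3 ⇌ N3- + H+
Ka = 10^(−4.70) = 2.00 × 10^-5
From the ICE table, Ka = x²/(0.377 − x) = 2.00 × 10^-5.
Since Ka ≪ C₀, x ≈ √(Ka·C₀) = 2.75 × 10^-3 M.
pH = −log(2.75 × 10^-3) = 2.56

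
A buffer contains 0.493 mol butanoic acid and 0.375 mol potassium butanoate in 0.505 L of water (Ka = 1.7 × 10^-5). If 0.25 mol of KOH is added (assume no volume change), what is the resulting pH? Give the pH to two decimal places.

OH- converts CH3(CH2)2COOH to CH3(CH2)2COO-: CH3(CH2)2COOH → 0.243 mol, CH3(CH2)2COO- → 0.625 mol.
pKa = −log(1.7 × 10^-5) = 4.770
pH = pKa + log([A⁻]/[HA]) = 4.770 + log(0.625/0.243) = 4.770 +0.410

pH = 5.18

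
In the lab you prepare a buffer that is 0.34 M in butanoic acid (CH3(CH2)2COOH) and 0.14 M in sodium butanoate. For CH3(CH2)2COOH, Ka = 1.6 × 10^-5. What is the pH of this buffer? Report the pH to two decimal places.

pKa = −log(1.6 × 10^-5) = 4.796
pH = pKa + log([A⁻]/[HA]) = 4.796 + log(0.14/0.34)
pH = 4.796 + (-0.385) = 4.41

pH = 4.41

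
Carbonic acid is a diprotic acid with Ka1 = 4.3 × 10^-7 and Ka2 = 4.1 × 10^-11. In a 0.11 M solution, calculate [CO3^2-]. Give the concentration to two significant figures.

4.1 × 10^-11 M

First ionization gives [H+] ≈ [HCO3-] = 2.17 × 10^-4 M.
Second step: Ka2 = [H+][CO3^2-]/[HCO3-] ≈ [CO3^2-] (since [H+] ≈ [HCO3-]).
So [CO3^2-] ≈ Ka2.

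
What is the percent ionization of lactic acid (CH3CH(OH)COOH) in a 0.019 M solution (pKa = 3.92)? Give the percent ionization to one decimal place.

7.6%

CH3CH(OH)COOH ⇌ CH3CH(OH)COO- + H+; let x = [H+] at equilibrium.
Ka = 10^(−3.92) = 1.20 × 10^-4
Ka = x²/(C₀ − x); solving the quadratic gives x = 1.45 × 10^-3 M.
Fraction ionized = 1.45 × 10^-3 / 0.019 = 0.0763 → 7.6%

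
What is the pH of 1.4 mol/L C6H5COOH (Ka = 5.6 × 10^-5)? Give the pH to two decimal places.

C6H5COOH ⇌ C6H5COO- + H+
Let x = [H+] at equilibrium. Ka = x²/(1.4 − x).
Assume x ≪ 1.4: x ≈ √(5.6 × 10^-5 × 1.4) = 8.85 × 10^-3 M
Check: 0.63% ionized — well under 5%, approximation valid.
pH = −log[H+] = −log(8.85 × 10^-3) = 2.05

pH = 2.05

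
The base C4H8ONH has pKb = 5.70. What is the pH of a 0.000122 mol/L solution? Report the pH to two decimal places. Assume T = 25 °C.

pH = 9.17

C4H8ONH + H2O ⇌ C4H8ONH2+ + OH-
Kb = 10^(−5.70) = 2.00 × 10^-6
Kb = [OH-]²/(0.000122 − [OH-]) = 2.00 × 10^-6
The 5% rule fails; solving [OH-]² + Kb·[OH-] − Kb·C₀ = 0 exactly:
[OH-] = [−2e-06 + √(2e-06² + 9.76e-10)]/2 = 1.47 × 10^-5 M
pOH = −log(1.47 × 10^-5) = 4.83; pH = 14.00 − 4.83 = 9.17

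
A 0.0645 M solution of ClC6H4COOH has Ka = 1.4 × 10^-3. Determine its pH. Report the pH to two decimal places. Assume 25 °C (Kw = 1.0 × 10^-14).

ClC6H4COOH ⇌ ClC6H4COO- + H+
Ka = x²/(0.0645 − x) = 1.4 × 10^-3
x is not negligible relative to C₀; solve x² + 0.0014·x − 9.03e-05 = 0.
x = [−0.0014 + √(0.0014² + 0.000361)]/2 = 8.83 × 10^-3 M
pH = −log[H+] = −log(8.83 × 10^-3) = 2.05

pH = 2.05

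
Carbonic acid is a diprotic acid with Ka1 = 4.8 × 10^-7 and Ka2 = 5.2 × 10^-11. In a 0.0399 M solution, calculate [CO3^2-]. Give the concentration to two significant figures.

First ionization gives [H+] ≈ [HCO3-] = 1.38 × 10^-4 M.
Second step: Ka2 = [H+][CO3^2-]/[HCO3-] ≈ [CO3^2-] (since [H+] ≈ [HCO3-]).
So [CO3^2-] ≈ Ka2.

5.2 × 10^-11 M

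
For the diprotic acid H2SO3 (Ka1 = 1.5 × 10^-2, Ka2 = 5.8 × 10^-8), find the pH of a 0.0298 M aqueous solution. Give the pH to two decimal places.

pH = 1.83

Since Ka1 ≫ Ka2, the first ionization dominates [H+].
Ka1 = x²/(0.0298 − x) = 1.5 × 10^-2
Solving the quadratic: x = (−Ka1 + √(Ka1² + 4·Ka1·C₀))/2 = 1.49 × 10^-2 M
pH = −log(1.49 × 10^-2) = 1.83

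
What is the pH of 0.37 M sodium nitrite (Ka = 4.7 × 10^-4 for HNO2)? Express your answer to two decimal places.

NO2- is the conjugate base of the weak acid HNO2.
Kb = Kw/Ka = 1.0×10^-14 / 4.7 × 10^-4 = 2.13 × 10^-11
Let x = [OH-] at equilibrium. Kb = x²/(0.37 − x).
Neglecting x in the denominator: x = √(2.13 × 10^-11 × 0.37) = 2.81 × 10^-6 M
pOH = 5.55, so pH = 14.00 − pOH = 8.45

pH = 8.45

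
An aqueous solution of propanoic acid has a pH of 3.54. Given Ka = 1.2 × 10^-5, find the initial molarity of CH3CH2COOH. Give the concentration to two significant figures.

[H+] = 10^(-3.54) = 2.88 × 10^-4 M = x
Ka = x²/(C₀ − x) ⇒ C₀ = x + x²/Ka
C₀ = 2.88 × 10^-4 + (2.88 × 10^-4)²/(1.2 × 10^-5) = 7.20 × 10^-3 M

C₀ = 7.2 × 10^-3 M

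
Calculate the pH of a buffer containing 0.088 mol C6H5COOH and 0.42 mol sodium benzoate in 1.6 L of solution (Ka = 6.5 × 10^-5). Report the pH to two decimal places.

pKa = −log(6.5 × 10^-5) = 4.187
pH = pKa + log([A⁻]/[HA]) = 4.187 + log(0.42/0.088)
pH = 4.187 + (+0.679) = 4.87

pH = 4.87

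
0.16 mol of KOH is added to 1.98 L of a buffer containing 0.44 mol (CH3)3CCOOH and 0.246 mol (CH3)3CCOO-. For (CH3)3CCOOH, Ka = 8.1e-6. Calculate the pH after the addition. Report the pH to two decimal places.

pH = 5.25

OH- converts (CH3)3CCOOH to (CH3)3CCOO-: (CH3)3CCOOH → 0.28 mol, (CH3)3CCOO- → 0.406 mol.
pKa = −log(8.1 × 10^-6) = 5.092
pH = pKa + log([A⁻]/[HA]) = 5.092 + log(0.406/0.28) = 5.092 +0.161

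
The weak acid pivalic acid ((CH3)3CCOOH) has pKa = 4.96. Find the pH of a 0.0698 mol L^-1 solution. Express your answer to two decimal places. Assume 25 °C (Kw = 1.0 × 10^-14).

pH = 3.06

(CH3)3CCOOH ⇌ (CH3)3CCOO- + H+
Ka = 10^(−4.96) = 1.10 × 10^-5
Ka = [H+]²/(0.0698 − [H+]) = 1.10 × 10^-5
Neglecting [H+] in the denominator: [H+] = √(1.10 × 10^-5 × 0.0698) = 8.76 × 10^-4 M
Check: 1.3% ionized — well under 5%, approximation valid.
pH = −log[H+] = −log(8.76 × 10^-4) = 3.06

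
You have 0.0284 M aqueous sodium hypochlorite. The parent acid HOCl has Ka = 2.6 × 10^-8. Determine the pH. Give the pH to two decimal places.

pH = 10.02

OCl- is the conjugate base of the weak acid HOCl.
Kb = Kw/Ka = 1.0×10^-14 / 2.6 × 10^-8 = 3.85 × 10^-7
Let x = [OH-] at equilibrium. Kb = x²/(0.0284 − x).
Since Kb ≪ C₀, x ≈ √(Kb·C₀) = 1.05 × 10^-4 M.
pOH = −log(1.05 × 10^-4) = 3.98; pH = 14.00 − 3.98 = 10.02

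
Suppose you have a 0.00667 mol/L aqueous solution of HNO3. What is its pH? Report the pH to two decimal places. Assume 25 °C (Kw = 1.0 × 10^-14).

HNO3 is a strong acid and dissociates completely, so [H+] = 0.00667 M.
pH = -log(0.00667) = 2.18

pH = 2.18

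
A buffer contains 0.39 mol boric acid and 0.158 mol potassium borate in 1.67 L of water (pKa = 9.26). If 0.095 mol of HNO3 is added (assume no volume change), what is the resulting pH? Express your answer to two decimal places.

After neutralization: n(B(OH)3) = 0.485 mol, n(B(OH)4-) = 0.063 mol.
Henderson–Hasselbalch with mole ratio 0.063/0.485: pH = 9.26 + (-0.886)

pH = 8.37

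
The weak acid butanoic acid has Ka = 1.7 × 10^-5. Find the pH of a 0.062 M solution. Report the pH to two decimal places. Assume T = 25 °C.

CH3(CH2)2COOH ⇌ CH3(CH2)2COO- + H+
Ka = x²/(0.062 − x) = 1.7 × 10^-5
Assume x ≪ 0.062: x ≈ √(1.7 × 10^-5 × 0.062) = 1.03 × 10^-3 M
(x/C₀ = 1.7% < 5%, so the approximation holds.)
pH = −log[H+] = −log(1.03 × 10^-3) = 2.99

pH = 2.99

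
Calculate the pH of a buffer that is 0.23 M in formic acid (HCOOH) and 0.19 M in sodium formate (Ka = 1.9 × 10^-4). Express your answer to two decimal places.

pKa = −log(1.9 × 10^-4) = 3.721
pH = pKa + log([A⁻]/[HA]) = 3.721 + log(0.19/0.23)
pH = 3.721 + (-0.083) = 3.64

pH = 3.64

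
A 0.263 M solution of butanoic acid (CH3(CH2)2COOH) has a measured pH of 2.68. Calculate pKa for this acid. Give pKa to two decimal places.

[H+] = 10^(-2.68) = 2.09 × 10^-3 M
At equilibrium [HA] = 0.263 − 2.09 × 10^-3 = 2.61 × 10^-1 M
Ka = [H+][A-]/[HA] = (2.09 × 10^-3)² / 2.61 × 10^-1 = 1.67 × 10^-5
pKa = -log(1.67 × 10^-5) = 4.78

pKa = 4.78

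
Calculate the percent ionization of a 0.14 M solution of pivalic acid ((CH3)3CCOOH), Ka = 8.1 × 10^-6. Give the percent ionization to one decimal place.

(CH3)3CCOOH ⇌ (CH3)3CCOO- + H+; let x = [H+] at equilibrium.
x ≈ √(Ka·C₀) = √(8.1 × 10^-6 × 0.14) = 1.06 × 10^-3 M
Fraction ionized = 1.06 × 10^-3 / 0.14 = 0.0076 → 0.8%

0.8%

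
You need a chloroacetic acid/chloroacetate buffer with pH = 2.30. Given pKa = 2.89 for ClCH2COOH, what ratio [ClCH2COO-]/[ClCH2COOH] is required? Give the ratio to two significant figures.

pH = pKa + log(r) ⇒ log(r) = 2.30 − 2.89 = -0.59
r = [ClCH2COO-]/[ClCH2COOH] = 10^(-0.59) = 0.257

ratio = 0.26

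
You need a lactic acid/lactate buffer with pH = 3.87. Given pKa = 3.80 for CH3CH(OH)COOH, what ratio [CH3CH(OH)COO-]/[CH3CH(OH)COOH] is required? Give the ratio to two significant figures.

ratio = 1.2

pH = pKa + log(r) ⇒ log(r) = 3.87 − 3.80 = +0.07
r = [CH3CH(OH)COO-]/[CH3CH(OH)COOH] = 10^(+0.07) = 1.17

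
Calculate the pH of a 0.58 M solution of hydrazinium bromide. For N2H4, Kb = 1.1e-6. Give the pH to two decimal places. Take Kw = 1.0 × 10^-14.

pH = 4.14

N2H5+ is the conjugate acid of the weak base N2H4.
Ka = Kw/Kb = 1.0×10^-14 / 1.1 × 10^-6 = 9.09 × 10^-9
From the ICE table, Ka = x²/(0.58 − x) = 9.09 × 10^-9.
Assume x ≪ 0.58: x ≈ √(9.09 × 10^-9 × 0.58) = 7.26 × 10^-5 M
Check: 0.013% ionized — well under 5%, approximation valid.
pH = −log(7.26 × 10^-5) = 4.14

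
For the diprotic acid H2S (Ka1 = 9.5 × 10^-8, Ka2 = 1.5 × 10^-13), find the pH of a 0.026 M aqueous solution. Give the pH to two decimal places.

pH = 4.30

Since Ka1 ≫ Ka2, the first ionization dominates [H+].
Ka1 = x²/(0.026 − x) = 9.5 × 10^-8
x ≈ √(9.5 × 10^-8 × 0.026) = 4.97 × 10^-5 M
pH = −log(4.97 × 10^-5) = 4.30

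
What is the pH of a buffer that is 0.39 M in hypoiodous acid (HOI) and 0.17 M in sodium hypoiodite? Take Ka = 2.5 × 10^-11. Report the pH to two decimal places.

pH = 10.24

pKa = −log(2.5 × 10^-11) = 10.602
Using pH = pKa + log([base]/[acid]) with [base]/[acid] = 0.17/0.39:
pH = 10.602 + (-0.361) = 10.24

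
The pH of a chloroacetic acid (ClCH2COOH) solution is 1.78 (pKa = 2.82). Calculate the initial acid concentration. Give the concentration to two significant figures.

[H+] = 10^(-1.78) = 1.66 × 10^-2 M = x
Ka = 10^(−2.82) = 1.51 × 10^-3
Ka = x²/(C₀ − x) ⇒ C₀ = x + x²/Ka
C₀ = 1.66 × 10^-2 + (1.66 × 10^-2)²/(1.51 × 10^-3) = 1.99 × 10^-1 M

C₀ = 2.0 × 10^-1 M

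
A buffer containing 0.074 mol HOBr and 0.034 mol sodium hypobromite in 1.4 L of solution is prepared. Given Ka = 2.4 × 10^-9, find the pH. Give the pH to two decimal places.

pKa = −log(2.4 × 10^-9) = 8.620
Henderson–Hasselbalch: pH = pKa + log([OBr-]/[HOBr]) = 8.620 + log(0.034/0.074)
pH = 8.620 + (-0.338) = 8.28

pH = 8.28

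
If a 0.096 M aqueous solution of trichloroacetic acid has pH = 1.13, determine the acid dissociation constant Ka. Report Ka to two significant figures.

[H+] = 10^(-1.13) = 7.41 × 10^-2 M
At equilibrium [HA] = 0.096 − 7.41 × 10^-2 = 2.19 × 10^-2 M
Ka = [H+][A-]/[HA] = (7.41 × 10^-2)² / 2.19 × 10^-2 = 2.5 × 10^-1

Ka = 2.5 × 10^-1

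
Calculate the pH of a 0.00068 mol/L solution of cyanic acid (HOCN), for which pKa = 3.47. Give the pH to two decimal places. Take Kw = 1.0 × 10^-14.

HOCN ⇌ OCN- + H+
Ka = 10^(−3.47) = 3.39 × 10^-4
Ka = x²/(0.00068 − x) = 3.39 × 10^-4
Here C₀/Ka ≈ 2.01, so the small-x approximation fails. Use the quadratic:
x = (−Ka + √(Ka² + 4·Ka·C₀))/2 = 3.40 × 10^-4 M
pH = −log(3.40 × 10^-4) = 3.47

pH = 3.47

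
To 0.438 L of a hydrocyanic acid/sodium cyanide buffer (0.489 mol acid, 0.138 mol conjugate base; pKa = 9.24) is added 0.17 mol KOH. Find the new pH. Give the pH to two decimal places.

OH- converts HCN to CN-: HCN → 0.319 mol, CN- → 0.308 mol.
pH = pKa + log([A⁻]/[HA]) = 9.24 + log(0.308/0.319) = 9.24 -0.015

pH = 9.22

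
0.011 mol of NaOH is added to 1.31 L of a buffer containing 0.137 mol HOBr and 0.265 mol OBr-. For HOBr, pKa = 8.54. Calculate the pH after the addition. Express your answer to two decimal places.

pH = 8.88

OH- converts HOBr to OBr-: HOBr → 0.126 mol, OBr- → 0.276 mol.
Henderson–Hasselbalch with mole ratio 0.276/0.126: pH = 8.54 + (+0.341)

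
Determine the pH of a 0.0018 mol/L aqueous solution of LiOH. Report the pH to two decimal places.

pH = 11.26

LiOH is a strong base; [OH-] = 0.0018 M.
pOH = -log(0.0018) = 2.74
pH = 14.00 - 2.74 = 11.26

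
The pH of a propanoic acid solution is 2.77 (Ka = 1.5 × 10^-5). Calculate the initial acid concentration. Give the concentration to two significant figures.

[H+] = 10^(-2.77) = 1.70 × 10^-3 M = x
Ka = x²/(C₀ − x) ⇒ C₀ = x + x²/Ka
C₀ = 1.70 × 10^-3 + (1.70 × 10^-3)²/(1.5 × 10^-5) = 1.94 × 10^-1 M

C₀ = 1.9 × 10^-1 M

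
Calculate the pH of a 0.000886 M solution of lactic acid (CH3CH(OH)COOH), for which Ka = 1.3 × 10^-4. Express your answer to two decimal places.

CH3CH(OH)COOH ⇌ CH3CH(OH)COO- + H+
From the ICE table, Ka = [H+]²/(0.000886 − [H+]) = 1.3 × 10^-4.
[H+] is not negligible relative to C₀; solve [H+]² + 0.00013·[H+] − 1.15e-07 = 0.
[H+] = [−0.00013 + √(0.00013² + 4.61e-07)]/2 = 2.81 × 10^-4 M
pH = −log[H+] = −log(2.81 × 10^-4) = 3.55

pH = 3.55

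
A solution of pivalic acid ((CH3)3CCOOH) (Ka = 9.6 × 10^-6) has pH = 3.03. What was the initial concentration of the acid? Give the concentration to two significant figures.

[H+] = 10^(-3.03) = 9.33 × 10^-4 M = x
Ka = x²/(C₀ − x) ⇒ C₀ = x + x²/Ka
C₀ = 9.33 × 10^-4 + (9.33 × 10^-4)²/(9.6 × 10^-6) = 9.16 × 10^-2 M

C₀ = 9.2 × 10^-2 M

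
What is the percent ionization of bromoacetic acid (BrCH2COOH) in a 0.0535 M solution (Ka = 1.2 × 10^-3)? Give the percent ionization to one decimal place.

BrCH2COOH ⇌ BrCH2COO- + H+; let x = [H+] at equilibrium.
Solve x² + 0.0012x − 6.42e-05 = 0 → x = 7.43 × 10^-3 M
Fraction ionized = 7.43 × 10^-3 / 0.0535 = 0.1389 → 13.9%

13.9%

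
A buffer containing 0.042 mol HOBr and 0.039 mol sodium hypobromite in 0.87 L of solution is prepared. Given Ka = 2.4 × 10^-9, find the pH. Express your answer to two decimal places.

pH = 8.59

pKa = −log(2.4 × 10^-9) = 8.620
pH = pKa + log([A⁻]/[HA]) = 8.620 + log(0.039/0.042)
pH = 8.620 + (-0.032) = 8.59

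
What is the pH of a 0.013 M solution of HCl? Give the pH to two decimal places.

pH = 1.89

HCl is a strong acid and dissociates completely, so [H+] = 0.013 M.
pH = -log(0.013) = 1.89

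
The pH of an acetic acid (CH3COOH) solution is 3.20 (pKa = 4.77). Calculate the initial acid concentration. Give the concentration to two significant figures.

C₀ = 2.4 × 10^-2 M

[H+] = 10^(-3.20) = 6.31 × 10^-4 M = x
Ka = 10^(−4.77) = 1.70 × 10^-5
Ka = x²/(C₀ − x) ⇒ C₀ = x + x²/Ka
C₀ = 6.31 × 10^-4 + (6.31 × 10^-4)²/(1.70 × 10^-5) = 2.41 × 10^-2 M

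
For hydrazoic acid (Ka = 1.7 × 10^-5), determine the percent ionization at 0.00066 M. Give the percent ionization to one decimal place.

HN3 ⇌ N3- + H+; let x = [H+] at equilibrium.
Ka = x²/(C₀ − x); solving the quadratic gives x = 9.78 × 10^-5 M.
% ionization = x/C₀ × 100% = 9.78 × 10^-5/0.00066 × 100% = 14.8%

14.8%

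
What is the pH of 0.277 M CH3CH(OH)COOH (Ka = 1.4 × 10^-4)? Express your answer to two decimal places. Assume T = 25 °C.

CH3CH(OH)COOH ⇌ CH3CH(OH)COO- + H+
From the ICE table, Ka = [H+]²/(0.277 − [H+]) = 1.4 × 10^-4.
Since Ka ≪ C₀, [H+] ≈ √(Ka·C₀) = 6.23 × 10^-3 M.
Check: 2.2% ionized — well under 5%, approximation valid.
pH = −log[H+] = −log(6.23 × 10^-3) = 2.21

pH = 2.21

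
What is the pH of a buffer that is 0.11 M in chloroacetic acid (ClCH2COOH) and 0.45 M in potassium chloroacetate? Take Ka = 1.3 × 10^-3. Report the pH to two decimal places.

pKa = −log(1.3 × 10^-3) = 2.886
pH = pKa + log([A⁻]/[HA]) = 2.886 + log(0.45/0.11)
pH = 2.886 + (+0.612) = 3.50

pH = 3.50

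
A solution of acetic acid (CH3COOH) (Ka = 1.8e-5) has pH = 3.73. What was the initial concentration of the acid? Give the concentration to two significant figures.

C₀ = 2.1 × 10^-3 M

[H+] = 10^(-3.73) = 1.86 × 10^-4 M = x
Ka = x²/(C₀ − x) ⇒ C₀ = x + x²/Ka
C₀ = 1.86 × 10^-4 + (1.86 × 10^-4)²/(1.8 × 10^-5) = 2.11 × 10^-3 M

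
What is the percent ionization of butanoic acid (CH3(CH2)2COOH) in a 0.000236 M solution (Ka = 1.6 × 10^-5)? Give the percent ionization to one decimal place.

CH3(CH2)2COOH ⇌ CH3(CH2)2COO- + H+; let x = [H+] at equilibrium.
Solve x² + 1.6e-05x − 3.78e-09 = 0 → x = 5.40 × 10^-5 M
% ionization = x/C₀ × 100% = 5.40 × 10^-5/0.000236 × 100% = 22.9%

22.9%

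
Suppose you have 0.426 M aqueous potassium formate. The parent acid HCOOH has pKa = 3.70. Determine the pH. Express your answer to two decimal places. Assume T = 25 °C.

HCOO- is the conjugate base of the weak acid HCOOH.
Ka = 10^(−3.70) = 2.00 × 10^-4
Kb = Kw/Ka = 1.0×10^-14 / 2.00 × 10^-4 = 5.00 × 10^-11
From the ICE table, Kb = [OH-]²/(0.426 − [OH-]) = 5.00 × 10^-11.
Since Kb ≪ C₀, [OH-] ≈ √(Kb·C₀) = 4.62 × 10^-6 M.
pOH = −log(4.62 × 10^-6) = 5.34; pH = 14.00 − 5.34 = 8.66

pH = 8.66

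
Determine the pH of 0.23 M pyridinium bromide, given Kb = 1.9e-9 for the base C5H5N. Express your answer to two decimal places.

C5H5NH+ is the conjugate acid of the weak base C5H5N.
Ka = Kw/Kb = 1.0×10^-14 / 1.9 × 10^-9 = 5.26 × 10^-6
From the ICE table, Ka = [H+]²/(0.23 − [H+]) = 5.26 × 10^-6.
Assume [H+] ≪ 0.23: [H+] ≈ √(5.26 × 10^-6 × 0.23) = 1.10 × 10^-3 M
Check: 0.48% ionized — well under 5%, approximation valid.
pH = −log(1.10 × 10^-3) = 2.96

pH = 2.96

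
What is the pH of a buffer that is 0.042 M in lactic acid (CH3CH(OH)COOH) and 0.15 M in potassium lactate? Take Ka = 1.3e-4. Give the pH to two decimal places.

pH = 4.44

pKa = −log(1.3 × 10^-4) = 3.886
Henderson–Hasselbalch: pH = pKa + log([CH3CH(OH)COO-]/[CH3CH(OH)COOH]) = 3.886 + log(0.15/0.042)
pH = 3.886 + (+0.553) = 4.44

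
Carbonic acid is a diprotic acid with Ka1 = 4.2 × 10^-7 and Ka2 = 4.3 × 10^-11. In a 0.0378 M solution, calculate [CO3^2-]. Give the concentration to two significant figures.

First ionization gives [H+] ≈ [HCO3-] = 1.26 × 10^-4 M.
Second step: Ka2 = [H+][CO3^2-]/[HCO3-] ≈ [CO3^2-] (since [H+] ≈ [HCO3-]).
So [CO3^2-] ≈ Ka2.

4.3 × 10^-11 M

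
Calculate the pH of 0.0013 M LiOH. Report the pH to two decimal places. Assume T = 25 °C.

LiOH is a strong base; [OH-] = 0.0013 M.
pOH = -log(0.0013) = 2.89
pH = 14.00 - 2.89 = 11.11

pH = 11.11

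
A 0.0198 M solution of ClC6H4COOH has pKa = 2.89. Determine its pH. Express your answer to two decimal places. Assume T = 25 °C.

ClC6H4COOH ⇌ ClC6H4COO- + H+
Ka = 10^(−2.89) = 1.29 × 10^-3
From the ICE table, Ka = x²/(0.0198 − x) = 1.29 × 10^-3.
x is not negligible relative to C₀; solve x² + 0.00129·x − 2.55e-05 = 0.
x = [−0.00129 + √(0.00129² + 0.000102)]/2 = 4.45 × 10^-3 M
pH = −log[H+] = −log(4.45 × 10^-3) = 2.35

pH = 2.35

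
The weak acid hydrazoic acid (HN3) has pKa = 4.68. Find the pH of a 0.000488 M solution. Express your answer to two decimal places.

pH = 4.04

HN3 ⇌ N3- + H+
Ka = 10^(−4.68) = 2.09 × 10^-5
Let x = [H+] at equilibrium. Ka = x²/(0.000488 − x).
x is not negligible relative to C₀; solve x² + 2.09e-05·x − 1.02e-08 = 0.
x = [−2.09e-05 + √(2.09e-05² + 4.08e-08)]/2 = 9.11 × 10^-5 M
pH = −log[H+] = −log(9.11 × 10^-5) = 4.04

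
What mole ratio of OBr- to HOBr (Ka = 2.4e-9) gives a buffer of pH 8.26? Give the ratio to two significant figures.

ratio = 0.44

pKa = -log(2.4 × 10^-9) = 8.620
pH = pKa + log(r) ⇒ log(r) = 8.26 − 8.620 = -0.360
r = [OBr-]/[HOBr] = 10^(-0.360) = 0.437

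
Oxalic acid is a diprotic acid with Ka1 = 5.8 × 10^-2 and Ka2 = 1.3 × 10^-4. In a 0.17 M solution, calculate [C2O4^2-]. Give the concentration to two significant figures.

First ionization gives [H+] ≈ [HC2O4-] = 7.44 × 10^-2 M.
Second step: Ka2 = [H+][C2O4^2-]/[HC2O4-] ≈ [C2O4^2-] (since [H+] ≈ [HC2O4-]).
So [C2O4^2-] ≈ Ka2.

1.3 × 10^-4 M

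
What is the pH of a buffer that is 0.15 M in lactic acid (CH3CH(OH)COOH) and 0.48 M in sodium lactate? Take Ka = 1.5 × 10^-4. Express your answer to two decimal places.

pKa = −log(1.5 × 10^-4) = 3.824
pH = pKa + log([A⁻]/[HA]) = 3.824 + log(0.48/0.15)
pH = 3.824 + (+0.505) = 4.33

pH = 4.33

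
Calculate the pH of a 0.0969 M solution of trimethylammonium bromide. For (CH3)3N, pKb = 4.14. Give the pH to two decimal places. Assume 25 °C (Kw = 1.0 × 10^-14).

pH = 5.44

(CH3)3NH+ is the conjugate acid of the weak base (CH3)3N.
Kb = 10^(−4.14) = 7.24 × 10^-5
Ka = Kw/Kb = 1.0×10^-14 / 7.24 × 10^-5 = 1.38 × 10^-10
Ka = [H+]²/(0.0969 − [H+]) = 1.38 × 10^-10
Since Ka ≪ C₀, [H+] ≈ √(Ka·C₀) = 3.66 × 10^-6 M.
pH = −log[H+] = −log(3.66 × 10^-6) = 5.44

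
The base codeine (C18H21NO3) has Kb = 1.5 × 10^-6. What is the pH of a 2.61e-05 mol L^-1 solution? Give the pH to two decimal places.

C18H21NO3 + H2O ⇌ C18H22NO3+ + OH-
From the ICE table, Kb = [OH-]²/(2.61e-05 − [OH-]) = 1.5 × 10^-6.
[OH-] is not negligible relative to C₀; solve [OH-]² + 1.5e-06·[OH-] − 3.92e-11 = 0.
[OH-] = [−1.5e-06 + √(1.5e-06² + 1.57e-10)]/2 = 5.55 × 10^-6 M
pOH = 5.26, so pH = 14.00 − pOH = 8.74

pH = 8.74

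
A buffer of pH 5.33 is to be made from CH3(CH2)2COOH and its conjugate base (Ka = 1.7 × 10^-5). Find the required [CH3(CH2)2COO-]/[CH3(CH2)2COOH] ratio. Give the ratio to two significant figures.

pKa = -log(1.7 × 10^-5) = 4.770
pH = pKa + log(r) ⇒ log(r) = 5.33 − 4.770 = +0.560
r = [CH3(CH2)2COO-]/[CH3(CH2)2COOH] = 10^(+0.560) = 3.63

ratio = 3.6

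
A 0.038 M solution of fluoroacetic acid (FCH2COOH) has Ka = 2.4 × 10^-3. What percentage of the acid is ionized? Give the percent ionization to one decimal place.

22.2%

FCH2COOH ⇌ FCH2COO- + H+; let x = [H+] at equilibrium.
Solve x² + 0.0024x − 9.12e-05 = 0 → x = 8.42 × 10^-3 M
Fraction ionized = 8.42 × 10^-3 / 0.038 = 0.2216 → 22.2%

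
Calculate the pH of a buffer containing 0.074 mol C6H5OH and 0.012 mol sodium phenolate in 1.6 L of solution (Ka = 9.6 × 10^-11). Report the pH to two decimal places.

pKa = −log(9.6 × 10^-11) = 10.018
Henderson–Hasselbalch: pH = pKa + log([C6H5O-]/[C6H5OH]) = 10.018 + log(0.012/0.074)
pH = 10.018 + (-0.790) = 9.23

pH = 9.23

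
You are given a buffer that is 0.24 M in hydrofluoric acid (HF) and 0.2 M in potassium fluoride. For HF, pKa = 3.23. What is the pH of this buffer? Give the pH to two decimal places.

pH = pKa + log([A⁻]/[HA]) = 3.23 + log(0.2/0.24)
pH = 3.23 + (-0.079) = 3.15

pH = 3.15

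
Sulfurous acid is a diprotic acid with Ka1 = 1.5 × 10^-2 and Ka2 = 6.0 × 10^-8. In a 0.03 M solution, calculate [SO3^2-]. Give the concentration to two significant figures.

6.0 × 10^-8 M

First ionization gives [H+] ≈ [HSO3-] = 1.50 × 10^-2 M.
Second step: Ka2 = [H+][SO3^2-]/[HSO3-] ≈ [SO3^2-] (since [H+] ≈ [HSO3-]).
So [SO3^2-] ≈ Ka2.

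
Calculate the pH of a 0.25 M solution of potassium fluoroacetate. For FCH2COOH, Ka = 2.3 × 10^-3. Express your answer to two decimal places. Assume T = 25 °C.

pH = 8.02

FCH2COO- is the conjugate base of the weak acid FCH2COOH.
Kb = Kw/Ka = 1.0×10^-14 / 2.3 × 10^-3 = 4.35 × 10^-12
From the ICE table, Kb = [OH-]²/(0.25 − [OH-]) = 4.35 × 10^-12.
Neglecting [OH-] in the denominator: [OH-] = √(4.35 × 10^-12 × 0.25) = 1.04 × 10^-6 M
([OH-]/C₀ = 0.00042% < 5%, so the approximation holds.)
pOH = −log(1.04 × 10^-6) = 5.98; pH = 14.00 − 5.98 = 8.02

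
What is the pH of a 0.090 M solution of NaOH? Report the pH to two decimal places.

pH = 12.95

NaOH is a strong base; [OH-] = 0.09 M.
pOH = -log(0.09) = 1.05
pH = 14.00 - 1.05 = 12.95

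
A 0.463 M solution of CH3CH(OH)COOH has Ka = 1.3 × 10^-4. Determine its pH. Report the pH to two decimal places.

pH = 2.11

CH3CH(OH)COOH ⇌ CH3CH(OH)COO- + H+
Ka = [H+]²/(0.463 − [H+]) = 1.3 × 10^-4
Assume [H+] ≪ 0.463: [H+] ≈ √(1.3 × 10^-4 × 0.463) = 7.76 × 10^-3 M
Check: 1.7% ionized — well under 5%, approximation valid.
pH = −log(7.76 × 10^-3) = 2.11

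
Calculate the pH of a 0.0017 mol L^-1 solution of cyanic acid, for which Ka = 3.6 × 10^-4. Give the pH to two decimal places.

HOCN ⇌ OCN- + H+
Ka = [H+]²/(0.0017 − [H+]) = 3.6 × 10^-4
[H+] is not negligible relative to C₀; solve [H+]² + 0.00036·[H+] − 6.12e-07 = 0.
[H+] = (−Ka + √(Ka² + 4·Ka·C₀))/2 = 6.23 × 10^-4 M
pH = −log[H+] = −log(6.23 × 10^-4) = 3.21

pH = 3.21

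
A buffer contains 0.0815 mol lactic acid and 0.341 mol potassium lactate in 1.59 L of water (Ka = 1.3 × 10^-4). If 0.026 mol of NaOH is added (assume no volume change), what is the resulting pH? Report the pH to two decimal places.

OH- converts CH3CH(OH)COOH to CH3CH(OH)COO-: CH3CH(OH)COOH → 0.0555 mol, CH3CH(OH)COO- → 0.367 mol.
pKa = −log(1.3 × 10^-4) = 3.886
Henderson–Hasselbalch with mole ratio 0.367/0.0555: pH = 3.886 + (+0.820)

pH = 4.71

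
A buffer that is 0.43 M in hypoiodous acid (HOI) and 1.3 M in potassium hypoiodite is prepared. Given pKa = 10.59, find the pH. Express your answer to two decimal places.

Henderson–Hasselbalch: pH = pKa + log([OI-]/[HOI]) = 10.59 + log(1.3/0.43)
pH = 10.59 + (+0.480) = 11.07

pH = 11.07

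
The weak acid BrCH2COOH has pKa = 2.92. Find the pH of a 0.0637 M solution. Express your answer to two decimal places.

BrCH2COOH ⇌ BrCH2COO- + H+
Ka = 10^(−2.92) = 1.20 × 10^-3
Ka = x²/(0.0637 − x) = 1.20 × 10^-3
x is not negligible relative to C₀; solve x² + 0.0012·x − 7.64e-05 = 0.
x = [−0.0012 + √(0.0012² + 0.000306)]/2 = 8.16 × 10^-3 M
pH = −log(8.16 × 10^-3) = 2.09

pH = 2.09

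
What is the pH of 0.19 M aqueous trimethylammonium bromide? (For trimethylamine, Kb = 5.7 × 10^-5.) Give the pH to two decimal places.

(CH3)3NH+ is the conjugate acid of the weak base (CH3)3N.
Ka = Kw/Kb = 1.0×10^-14 / 5.7 × 10^-5 = 1.75 × 10^-10
Ka = [H+]²/(0.19 − [H+]) = 1.75 × 10^-10
Neglecting [H+] in the denominator: [H+] = √(1.75 × 10^-10 × 0.19) = 5.77 × 10^-6 M
Check: 0.003% ionized — well under 5%, approximation valid.
pH = −log[H+] = −log(5.77 × 10^-6) = 5.24

pH = 5.24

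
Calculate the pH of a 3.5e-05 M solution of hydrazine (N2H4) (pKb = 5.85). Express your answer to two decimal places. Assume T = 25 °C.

N2H4 + H2O ⇌ N2H5+ + OH-
Kb = 10^(−5.85) = 1.41 × 10^-6
From the ICE table, Kb = [OH-]²/(3.5e-05 − [OH-]) = 1.41 × 10^-6.
[OH-] is not negligible relative to C₀; solve [OH-]² + 1.41e-06·[OH-] − 4.93e-11 = 0.
[OH-] = (−Kb + √(Kb² + 4·Kb·C₀))/2 = 6.36 × 10^-6 M
pOH = −log(6.36 × 10^-6) = 5.20; pH = 14.00 − 5.20 = 8.80

pH = 8.80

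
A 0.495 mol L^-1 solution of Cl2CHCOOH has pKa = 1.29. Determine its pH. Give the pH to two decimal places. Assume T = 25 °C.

pH = 0.87

Cl2CHCOOH ⇌ Cl2CHCOO- + H+
Ka = 10^(−1.29) = 5.13 × 10^-2
From the ICE table, Ka = [H+]²/(0.495 − [H+]) = 5.13 × 10^-2.
The 5% rule fails; solving [H+]² + Ka·[H+] − Ka·C₀ = 0 exactly:
[H+] = (−Ka + √(Ka² + 4·Ka·C₀))/2 = 1.36 × 10^-1 M
pH = −log[H+] = −log(1.36 × 10^-1) = 0.87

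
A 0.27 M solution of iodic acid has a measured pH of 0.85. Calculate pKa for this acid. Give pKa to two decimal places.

pKa = 0.81

[H+] = 10^(-0.85) = 1.41 × 10^-1 M
At equilibrium [HA] = 0.27 − 1.41 × 10^-1 = 1.29 × 10^-1 M
Ka = [H+][A-]/[HA] = (1.41 × 10^-1)² / 1.29 × 10^-1 = 1.54 × 10^-1
pKa = -log(1.54 × 10^-1) = 0.81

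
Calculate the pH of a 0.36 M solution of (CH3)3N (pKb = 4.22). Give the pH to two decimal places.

(CH3)3N + H2O ⇌ (CH3)3NH+ + OH-
Kb = 10^(−4.22) = 6.03 × 10^-5
Kb = [OH-]²/(0.36 − [OH-]) = 6.03 × 10^-5
Since Kb ≪ C₀, [OH-] ≈ √(Kb·C₀) = 4.66 × 10^-3 M.
pOH = 2.33, so pH = 14.00 − pOH = 11.67

pH = 11.67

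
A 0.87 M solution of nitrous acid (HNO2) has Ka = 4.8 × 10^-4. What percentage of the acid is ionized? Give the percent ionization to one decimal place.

HNO2 ⇌ NO2- + H+; let x = [H+] at equilibrium.
x ≈ √(Ka·C₀) = √(4.8 × 10^-4 × 0.87) = 2.04 × 10^-2 M
Fraction ionized = 2.04 × 10^-2 / 0.87 = 0.0234 → 2.3%

2.3%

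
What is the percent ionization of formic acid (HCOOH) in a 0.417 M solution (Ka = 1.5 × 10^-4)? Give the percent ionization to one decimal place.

HCOOH ⇌ HCOO- + H+; let x = [H+] at equilibrium.
x ≈ √(Ka·C₀) = √(1.5 × 10^-4 × 0.417) = 7.91 × 10^-3 M
Fraction ionized = 7.91 × 10^-3 / 0.417 = 0.0190 → 1.9%

1.9%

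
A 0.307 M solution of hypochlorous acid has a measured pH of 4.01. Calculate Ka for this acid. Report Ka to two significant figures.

Ka = 3.1 × 10^-8

[H+] = 10^(-4.01) = 9.77 × 10^-5 M
At equilibrium [HA] = 0.307 − 9.77 × 10^-5 = 3.07 × 10^-1 M
Ka = [H+][A-]/[HA] = (9.77 × 10^-5)² / 3.07 × 10^-1 = 3.1 × 10^-8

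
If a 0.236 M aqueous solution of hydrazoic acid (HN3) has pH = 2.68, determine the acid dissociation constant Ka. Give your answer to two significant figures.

[H+] = 10^(-2.68) = 2.09 × 10^-3 M
At equilibrium [HA] = 0.236 − 2.09 × 10^-3 = 2.34 × 10^-1 M
Ka = [H+][A-]/[HA] = (2.09 × 10^-3)² / 2.34 × 10^-1 = 1.9 × 10^-5

Ka = 1.9 × 10^-5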